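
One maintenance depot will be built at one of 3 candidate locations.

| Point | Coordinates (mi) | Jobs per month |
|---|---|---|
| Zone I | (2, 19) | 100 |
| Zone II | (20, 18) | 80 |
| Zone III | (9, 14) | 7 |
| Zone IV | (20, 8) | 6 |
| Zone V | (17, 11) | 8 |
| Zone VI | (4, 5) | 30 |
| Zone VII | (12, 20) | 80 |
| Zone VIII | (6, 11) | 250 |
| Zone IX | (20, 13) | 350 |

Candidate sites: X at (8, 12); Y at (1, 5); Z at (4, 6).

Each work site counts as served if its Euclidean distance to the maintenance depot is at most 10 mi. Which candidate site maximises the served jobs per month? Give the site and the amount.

Coverage radius r = 10 mi; a point is covered iff (Δx)²+(Δy)² ≤ 10² = 100.
  X (8, 12): covers {Zone I, Zone III, Zone V, Zone VI, Zone VII, Zone VIII} → 475
  Y (1, 5): covers {Zone VI, Zone VIII} → 280
  Z (4, 6): covers {Zone III, Zone VI, Zone VIII} → 287
Maximum coverage at X: 475 jobs per month.

X, covering 475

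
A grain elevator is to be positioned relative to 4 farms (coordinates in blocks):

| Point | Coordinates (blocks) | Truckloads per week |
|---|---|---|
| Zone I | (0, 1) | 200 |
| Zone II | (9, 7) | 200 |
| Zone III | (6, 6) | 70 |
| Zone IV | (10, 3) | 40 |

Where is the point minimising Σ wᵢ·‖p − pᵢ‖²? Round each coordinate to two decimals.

The minimiser of Σwᵢ‖p−pᵢ‖² is the weighted centroid p* = (Σwᵢpᵢ)/(Σwᵢ).
Σwᵢ = 510.
Σwᵢxᵢ = 200·0 + 200·9 + 70·6 + 40·10 = 2620.
Σwᵢyᵢ = 200·1 + 200·7 + 70·6 + 40·3 = 2140.
x* = 2620/510 = 5.14, y* = 2140/510 = 4.20.

(5.14, 4.20)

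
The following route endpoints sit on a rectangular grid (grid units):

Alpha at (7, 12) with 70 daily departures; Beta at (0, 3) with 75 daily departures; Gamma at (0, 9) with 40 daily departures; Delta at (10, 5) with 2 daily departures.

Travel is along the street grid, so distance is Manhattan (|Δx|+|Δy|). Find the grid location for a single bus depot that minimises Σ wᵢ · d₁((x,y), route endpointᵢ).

(0, 9)

Manhattan distance separates: Σwᵢ(|x−xᵢ|+|y−yᵢ|) = Σwᵢ|x−xᵢ| + Σwᵢ|y−yᵢ|, so x and y are optimised independently as 1-D weighted medians.
Total weight W = 187; half = 93.5.
x-coordinate, sorted with cumulative weight:
  x=0 (Beta, w=75) cum 75
  x=0 (Gamma, w=40) cum 115  ← median
  x=7 (Alpha, w=70) cum 185
  x=10 (Delta, w=2) cum 187
⇒ x* = 0
y-coordinate, sorted with cumulative weight:
  y=3 (Beta, w=75) cum 75
  y=5 (Delta, w=2) cum 77
  y=9 (Gamma, w=40) cum 117  ← median
  y=12 (Alpha, w=70) cum 187
⇒ y* = 9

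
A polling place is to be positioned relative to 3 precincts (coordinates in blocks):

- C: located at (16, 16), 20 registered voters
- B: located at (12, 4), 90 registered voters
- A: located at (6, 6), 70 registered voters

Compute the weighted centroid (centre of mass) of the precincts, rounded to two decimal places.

The minimiser of Σwᵢ‖p−pᵢ‖² is the weighted centroid p* = (Σwᵢpᵢ)/(Σwᵢ).
Σwᵢ = 180.
Σwᵢxᵢ = 20·16 + 90·12 + 70·6 = 1820.
Σwᵢyᵢ = 20·16 + 90·4 + 70·6 = 1100.
x* = 1820/180 = 10.11, y* = 1100/180 = 6.11.

(10.11, 6.11)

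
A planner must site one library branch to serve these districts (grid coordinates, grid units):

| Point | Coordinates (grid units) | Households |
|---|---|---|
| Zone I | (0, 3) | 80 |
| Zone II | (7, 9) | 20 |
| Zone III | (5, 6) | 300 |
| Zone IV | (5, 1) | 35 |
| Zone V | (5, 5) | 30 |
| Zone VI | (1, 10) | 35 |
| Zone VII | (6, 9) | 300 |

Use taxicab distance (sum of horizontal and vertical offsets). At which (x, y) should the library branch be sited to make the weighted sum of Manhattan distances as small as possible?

Manhattan distance separates: Σwᵢ(|x−xᵢ|+|y−yᵢ|) = Σwᵢ|x−xᵢ| + Σwᵢ|y−yᵢ|, so x and y are optimised independently as 1-D weighted medians.
Total weight W = 800; half = 400.
x-coordinate, sorted with cumulative weight:
  x=0 (Zone I, w=80) cum 80
  x=1 (Zone VI, w=35) cum 115
  x=5 (Zone III, w=300) cum 415  ← median
  x=5 (Zone IV, w=35) cum 450
  x=5 (Zone V, w=30) cum 480
  x=6 (Zone VII, w=300) cum 780
  x=7 (Zone II, w=20) cum 800
⇒ x* = 5
y-coordinate, sorted with cumulative weight:
  y=1 (Zone IV, w=35) cum 35
  y=3 (Zone I, w=80) cum 115
  y=5 (Zone V, w=30) cum 145
  y=6 (Zone III, w=300) cum 445  ← median
  y=9 (Zone II, w=20) cum 465
  y=9 (Zone VII, w=300) cum 765
  y=10 (Zone VI, w=35) cum 800
⇒ y* = 6

(5, 6)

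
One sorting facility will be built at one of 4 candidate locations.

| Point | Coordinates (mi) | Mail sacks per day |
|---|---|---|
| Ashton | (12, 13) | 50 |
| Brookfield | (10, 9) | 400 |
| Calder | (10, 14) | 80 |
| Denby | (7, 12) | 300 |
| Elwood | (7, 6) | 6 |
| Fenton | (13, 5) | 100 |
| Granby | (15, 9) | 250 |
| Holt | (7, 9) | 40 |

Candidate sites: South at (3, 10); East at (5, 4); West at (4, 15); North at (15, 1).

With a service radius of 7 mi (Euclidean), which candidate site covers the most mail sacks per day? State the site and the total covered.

West, covering 420

Coverage radius r = 7 mi; a point is covered iff (Δx)²+(Δy)² ≤ 7² = 49.
  South (3, 10): covers {Denby, Elwood, Holt} → 346
  East (5, 4): covers {Elwood, Holt} → 46
  West (4, 15): covers {Calder, Denby, Holt} → 420
  North (15, 1): covers {Fenton} → 100
Maximum coverage at West: 420 mail sacks per day.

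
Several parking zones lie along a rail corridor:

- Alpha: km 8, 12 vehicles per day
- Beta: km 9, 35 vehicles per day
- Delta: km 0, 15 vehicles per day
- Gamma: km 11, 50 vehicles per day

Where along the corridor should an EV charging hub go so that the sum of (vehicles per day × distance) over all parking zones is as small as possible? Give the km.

For a sum of weighted absolute distances on a line, the optimum is the weighted median (not the mean). Total weight W = 112; half-weight = 56.
Sort by position and accumulate weight:
  km 0 (Delta, w=15) → cum 15
  km 8 (Alpha, w=12) → cum 27
  km 9 (Beta, w=35) → cum 62  ≥ 56 → median here
  km 11 (Gamma, w=50) → cum 112
Optimal location: km 9.

x = 9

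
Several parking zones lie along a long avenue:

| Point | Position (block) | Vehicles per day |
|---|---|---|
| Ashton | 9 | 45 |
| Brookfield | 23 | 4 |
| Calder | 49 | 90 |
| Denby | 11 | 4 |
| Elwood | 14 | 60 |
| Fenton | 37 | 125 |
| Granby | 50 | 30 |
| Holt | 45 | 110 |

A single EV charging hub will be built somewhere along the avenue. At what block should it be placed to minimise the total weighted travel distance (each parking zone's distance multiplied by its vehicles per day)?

For a sum of weighted absolute distances on a line, the optimum is the weighted median (not the mean). Total weight W = 468; half-weight = 234.
Sort by position and accumulate weight:
  block 9 (Ashton, w=45) → cum 45
  block 11 (Denby, w=4) → cum 49
  block 14 (Elwood, w=60) → cum 109
  block 23 (Brookfield, w=4) → cum 113
  block 37 (Fenton, w=125) → cum 238  ≥ 234 → median here
  block 45 (Holt, w=110) → cum 348
  block 49 (Calder, w=90) → cum 438
  block 50 (Granby, w=30) → cum 468
Optimal location: block 37.

x = 37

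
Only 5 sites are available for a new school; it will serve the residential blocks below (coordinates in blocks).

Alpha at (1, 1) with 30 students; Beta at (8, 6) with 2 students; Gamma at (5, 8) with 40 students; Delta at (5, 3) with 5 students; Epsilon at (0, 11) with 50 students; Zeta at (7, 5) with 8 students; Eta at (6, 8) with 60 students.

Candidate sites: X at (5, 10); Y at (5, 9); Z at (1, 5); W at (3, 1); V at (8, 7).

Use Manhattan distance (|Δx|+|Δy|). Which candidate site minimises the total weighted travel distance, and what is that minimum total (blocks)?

Y, total 960 blocks

Total weighted distance at each candidate:
  X (5, 10): total = 1055
  Y (5, 9): total = 960
  Z (1, 5): total = 1324
  W (3, 1): total = 1774
  V (8, 7): total = 1391
Minimum is at Y with total 960 blocks.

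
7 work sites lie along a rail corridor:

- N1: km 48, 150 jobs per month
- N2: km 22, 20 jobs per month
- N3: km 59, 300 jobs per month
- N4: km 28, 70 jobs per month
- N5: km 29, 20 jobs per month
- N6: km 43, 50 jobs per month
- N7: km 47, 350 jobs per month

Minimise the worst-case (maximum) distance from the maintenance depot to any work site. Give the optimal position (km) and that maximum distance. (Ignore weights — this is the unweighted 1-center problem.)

location 40.5, max distance 18.5

The 1-center on a line is the midpoint of the two extreme points: leftmost at 22, rightmost at 59.
Optimal location = (22 + 59)/2 = 40.5; maximum distance = (59 − 22)/2 = 18.5.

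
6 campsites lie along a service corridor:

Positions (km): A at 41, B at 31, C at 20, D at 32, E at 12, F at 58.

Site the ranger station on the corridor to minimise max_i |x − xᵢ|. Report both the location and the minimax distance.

The 1-center on a line is the midpoint of the two extreme points: leftmost at 12, rightmost at 58.
Optimal location = (12 + 58)/2 = 35; maximum distance = (58 − 12)/2 = 23.

location 35, max distance 23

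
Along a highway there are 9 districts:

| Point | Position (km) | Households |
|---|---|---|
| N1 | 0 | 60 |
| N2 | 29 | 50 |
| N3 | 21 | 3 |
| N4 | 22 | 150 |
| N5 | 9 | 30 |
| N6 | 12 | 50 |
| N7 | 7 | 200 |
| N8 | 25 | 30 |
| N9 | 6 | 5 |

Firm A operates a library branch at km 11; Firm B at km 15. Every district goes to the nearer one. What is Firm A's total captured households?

345

The indifferent point is the midpoint (11+15)/2 = 13; districts left of it (closer to Firm A at 11) go to Firm A, those right go to Firm B.
  N1 at 0 (w=60) → Firm A
  N9 at 6 (w=5) → Firm A
  N7 at 7 (w=200) → Firm A
  N5 at 9 (w=30) → Firm A
  N6 at 12 (w=50) → Firm A
  N3 at 21 (w=3) → Firm B
  N4 at 22 (w=150) → Firm B
  N8 at 25 (w=30) → Firm B
  N2 at 29 (w=50) → Firm B
Firm A captures 345; Firm B captures 233.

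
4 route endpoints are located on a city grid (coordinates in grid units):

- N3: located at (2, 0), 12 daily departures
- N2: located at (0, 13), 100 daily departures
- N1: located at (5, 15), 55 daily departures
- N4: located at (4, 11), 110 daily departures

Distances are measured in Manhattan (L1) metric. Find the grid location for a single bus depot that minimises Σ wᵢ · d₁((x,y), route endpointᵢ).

(4, 13)

Manhattan distance separates: Σwᵢ(|x−xᵢ|+|y−yᵢ|) = Σwᵢ|x−xᵢ| + Σwᵢ|y−yᵢ|, so x and y are optimised independently as 1-D weighted medians.
Total weight W = 277; half = 138.5.
x-coordinate, sorted with cumulative weight:
  x=0 (N2, w=100) cum 100
  x=2 (N3, w=12) cum 112
  x=4 (N4, w=110) cum 222  ← median
  x=5 (N1, w=55) cum 277
⇒ x* = 4
y-coordinate, sorted with cumulative weight:
  y=0 (N3, w=12) cum 12
  y=11 (N4, w=110) cum 122
  y=13 (N2, w=100) cum 222  ← median
  y=15 (N1, w=55) cum 277
⇒ y* = 13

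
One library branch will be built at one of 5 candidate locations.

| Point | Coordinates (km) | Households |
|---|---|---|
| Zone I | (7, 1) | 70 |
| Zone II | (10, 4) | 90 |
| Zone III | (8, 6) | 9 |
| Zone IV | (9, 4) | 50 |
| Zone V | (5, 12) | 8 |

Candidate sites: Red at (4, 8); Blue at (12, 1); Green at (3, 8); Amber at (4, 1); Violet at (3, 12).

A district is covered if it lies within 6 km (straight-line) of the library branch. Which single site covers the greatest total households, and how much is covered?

Blue, covering 210

Coverage radius r = 6 km; a point is covered iff (Δx)²+(Δy)² ≤ 6² = 36.
  Red (4, 8): covers {Zone III, Zone V} → 17
  Blue (12, 1): covers {Zone I, Zone II, Zone IV} → 210
  Green (3, 8): covers {Zone III, Zone V} → 17
  Amber (4, 1): covers {Zone I, Zone IV} → 120
  Violet (3, 12): covers {Zone V} → 8
Maximum coverage at Blue: 210 households.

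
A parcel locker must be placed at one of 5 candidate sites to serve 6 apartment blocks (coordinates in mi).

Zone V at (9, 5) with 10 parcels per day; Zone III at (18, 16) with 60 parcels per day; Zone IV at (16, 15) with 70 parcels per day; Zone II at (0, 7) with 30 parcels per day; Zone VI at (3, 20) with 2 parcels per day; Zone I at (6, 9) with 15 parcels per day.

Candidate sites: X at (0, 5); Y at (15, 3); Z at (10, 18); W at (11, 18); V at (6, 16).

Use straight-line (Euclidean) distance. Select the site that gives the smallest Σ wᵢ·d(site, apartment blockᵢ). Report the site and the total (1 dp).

W, total 1614.1 mi

Total weighted distance at each candidate:
  X (0, 5): total = 2875.2
  Y (15, 3): total = 2376.2
  Z (10, 18): total = 1703.0
  W (11, 18): total = 1614.1
  V (6, 16): total = 1977.0
Minimum is at W with total 1614.1 mi.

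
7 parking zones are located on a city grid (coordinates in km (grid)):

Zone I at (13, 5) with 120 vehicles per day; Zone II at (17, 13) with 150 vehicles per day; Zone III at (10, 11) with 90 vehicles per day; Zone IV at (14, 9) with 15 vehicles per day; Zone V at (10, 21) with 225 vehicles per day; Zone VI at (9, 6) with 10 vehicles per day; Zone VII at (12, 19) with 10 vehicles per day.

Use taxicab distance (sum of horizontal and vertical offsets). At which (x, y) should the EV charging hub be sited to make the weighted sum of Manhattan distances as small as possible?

Manhattan distance separates: Σwᵢ(|x−xᵢ|+|y−yᵢ|) = Σwᵢ|x−xᵢ| + Σwᵢ|y−yᵢ|, so x and y are optimised independently as 1-D weighted medians.
Total weight W = 620; half = 310.
x-coordinate, sorted with cumulative weight:
  x=9 (Zone VI, w=10) cum 10
  x=10 (Zone III, w=90) cum 100
  x=10 (Zone V, w=225) cum 325  ← median
  x=12 (Zone VII, w=10) cum 335
  x=13 (Zone I, w=120) cum 455
  x=14 (Zone IV, w=15) cum 470
  x=17 (Zone II, w=150) cum 620
⇒ x* = 10
y-coordinate, sorted with cumulative weight:
  y=5 (Zone I, w=120) cum 120
  y=6 (Zone VI, w=10) cum 130
  y=9 (Zone IV, w=15) cum 145
  y=11 (Zone III, w=90) cum 235
  y=13 (Zone II, w=150) cum 385  ← median
  y=19 (Zone VII, w=10) cum 395
  y=21 (Zone V, w=225) cum 620
⇒ y* = 13

(10, 13)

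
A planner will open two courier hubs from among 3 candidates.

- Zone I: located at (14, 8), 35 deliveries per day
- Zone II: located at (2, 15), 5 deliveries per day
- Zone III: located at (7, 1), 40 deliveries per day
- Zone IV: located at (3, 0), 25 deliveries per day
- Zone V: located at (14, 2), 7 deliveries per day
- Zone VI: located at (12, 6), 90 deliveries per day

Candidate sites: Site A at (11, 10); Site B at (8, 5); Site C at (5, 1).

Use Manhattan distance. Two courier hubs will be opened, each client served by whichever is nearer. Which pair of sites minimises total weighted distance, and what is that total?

{Site A, Site C}, total 920

Evaluate every pair (each demand assigned to the nearer of the two):
  {Site A, Site C}: total = 920
  {Site B, Site C}: total = 1063
  {Site A, Site B}: total = 1208
Best pair: {Site A, Site C} with total 920.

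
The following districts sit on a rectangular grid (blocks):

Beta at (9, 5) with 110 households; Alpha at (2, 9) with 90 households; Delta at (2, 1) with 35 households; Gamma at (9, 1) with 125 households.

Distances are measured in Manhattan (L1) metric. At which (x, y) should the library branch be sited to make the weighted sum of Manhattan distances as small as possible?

(9, 5)

Manhattan distance separates: Σwᵢ(|x−xᵢ|+|y−yᵢ|) = Σwᵢ|x−xᵢ| + Σwᵢ|y−yᵢ|, so x and y are optimised independently as 1-D weighted medians.
Total weight W = 360; half = 180.
x-coordinate, sorted with cumulative weight:
  x=2 (Alpha, w=90) cum 90
  x=2 (Delta, w=35) cum 125
  x=9 (Beta, w=110) cum 235  ← median
  x=9 (Gamma, w=125) cum 360
⇒ x* = 9
y-coordinate, sorted with cumulative weight:
  y=1 (Delta, w=35) cum 35
  y=1 (Gamma, w=125) cum 160
  y=5 (Beta, w=110) cum 270  ← median
  y=9 (Alpha, w=90) cum 360
⇒ y* = 5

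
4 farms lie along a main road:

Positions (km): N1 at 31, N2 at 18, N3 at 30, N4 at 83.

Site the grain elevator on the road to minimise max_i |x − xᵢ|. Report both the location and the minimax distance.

The 1-center on a line is the midpoint of the two extreme points: leftmost at 18, rightmost at 83.
Optimal location = (18 + 83)/2 = 50.5; maximum distance = (83 − 18)/2 = 32.5.

location 50.5, max distance 32.5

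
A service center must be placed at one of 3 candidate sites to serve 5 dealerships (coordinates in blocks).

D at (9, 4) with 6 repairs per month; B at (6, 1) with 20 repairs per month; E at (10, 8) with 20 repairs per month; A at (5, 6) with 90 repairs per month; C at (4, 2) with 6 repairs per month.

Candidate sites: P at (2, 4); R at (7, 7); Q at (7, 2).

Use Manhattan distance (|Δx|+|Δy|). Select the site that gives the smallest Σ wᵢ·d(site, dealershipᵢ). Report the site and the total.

R, total 568 blocks

Total weighted distance at each candidate:
  P (2, 4): total = 896
  R (7, 7): total = 568
  Q (7, 2): total = 802
Minimum is at R with total 568 blocks.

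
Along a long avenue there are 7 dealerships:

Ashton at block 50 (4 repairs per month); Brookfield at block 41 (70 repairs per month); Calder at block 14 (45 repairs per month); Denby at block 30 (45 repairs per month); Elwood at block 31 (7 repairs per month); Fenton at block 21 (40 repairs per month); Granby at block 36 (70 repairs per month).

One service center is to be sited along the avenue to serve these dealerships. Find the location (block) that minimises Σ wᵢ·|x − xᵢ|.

x = 36

For a sum of weighted absolute distances on a line, the optimum is the weighted median (not the mean). Total weight W = 281; half-weight = 140.5.
Sort by position and accumulate weight:
  block 14 (Calder, w=45) → cum 45
  block 21 (Fenton, w=40) → cum 85
  block 30 (Denby, w=45) → cum 130
  block 31 (Elwood, w=7) → cum 137
  block 36 (Granby, w=70) → cum 207  ≥ 140.5 → median here
  block 41 (Brookfield, w=70) → cum 277
  block 50 (Ashton, w=4) → cum 281
Optimal location: block 36.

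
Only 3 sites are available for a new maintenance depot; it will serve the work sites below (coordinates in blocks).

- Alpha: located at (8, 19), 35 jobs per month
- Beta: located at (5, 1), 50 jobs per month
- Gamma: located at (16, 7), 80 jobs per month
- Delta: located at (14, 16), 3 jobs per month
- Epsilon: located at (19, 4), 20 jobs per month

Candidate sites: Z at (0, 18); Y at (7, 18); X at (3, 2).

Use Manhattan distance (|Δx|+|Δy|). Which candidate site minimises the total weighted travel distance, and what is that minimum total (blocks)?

Total weighted distance at each candidate:
  Z (0, 18): total = 4283
  Y (7, 18): total = 3167
  X (3, 2): total = 2795
Minimum is at X with total 2795 blocks.

X, total 2795 blocks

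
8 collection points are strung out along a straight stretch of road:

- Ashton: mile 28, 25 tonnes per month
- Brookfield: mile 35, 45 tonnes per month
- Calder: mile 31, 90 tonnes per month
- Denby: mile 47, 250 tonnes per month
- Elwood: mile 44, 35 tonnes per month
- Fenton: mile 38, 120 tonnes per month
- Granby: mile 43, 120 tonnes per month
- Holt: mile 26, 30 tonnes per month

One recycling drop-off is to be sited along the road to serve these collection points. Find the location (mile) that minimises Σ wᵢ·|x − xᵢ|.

x = 43

For a sum of weighted absolute distances on a line, the optimum is the weighted median (not the mean). Total weight W = 715; half-weight = 357.5.
Sort by position and accumulate weight:
  mile 26 (Holt, w=30) → cum 30
  mile 28 (Ashton, w=25) → cum 55
  mile 31 (Calder, w=90) → cum 145
  mile 35 (Brookfield, w=45) → cum 190
  mile 38 (Fenton, w=120) → cum 310
  mile 43 (Granby, w=120) → cum 430  ≥ 357.5 → median here
  mile 44 (Elwood, w=35) → cum 465
  mile 47 (Denby, w=250) → cum 715
Optimal location: mile 43.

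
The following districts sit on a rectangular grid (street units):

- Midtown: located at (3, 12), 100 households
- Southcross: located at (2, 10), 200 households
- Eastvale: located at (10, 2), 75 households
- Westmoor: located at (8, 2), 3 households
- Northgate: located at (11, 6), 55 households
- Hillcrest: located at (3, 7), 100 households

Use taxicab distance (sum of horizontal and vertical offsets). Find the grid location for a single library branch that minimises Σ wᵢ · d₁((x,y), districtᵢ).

Manhattan distance separates: Σwᵢ(|x−xᵢ|+|y−yᵢ|) = Σwᵢ|x−xᵢ| + Σwᵢ|y−yᵢ|, so x and y are optimised independently as 1-D weighted medians.
Total weight W = 533; half = 266.5.
x-coordinate, sorted with cumulative weight:
  x=2 (Southcross, w=200) cum 200
  x=3 (Midtown, w=100) cum 300  ← median
  x=3 (Hillcrest, w=100) cum 400
  x=8 (Westmoor, w=3) cum 403
  x=10 (Eastvale, w=75) cum 478
  x=11 (Northgate, w=55) cum 533
⇒ x* = 3
y-coordinate, sorted with cumulative weight:
  y=2 (Eastvale, w=75) cum 75
  y=2 (Westmoor, w=3) cum 78
  y=6 (Northgate, w=55) cum 133
  y=7 (Hillcrest, w=100) cum 233
  y=10 (Southcross, w=200) cum 433  ← median
  y=12 (Midtown, w=100) cum 533
⇒ y* = 10

(3, 10)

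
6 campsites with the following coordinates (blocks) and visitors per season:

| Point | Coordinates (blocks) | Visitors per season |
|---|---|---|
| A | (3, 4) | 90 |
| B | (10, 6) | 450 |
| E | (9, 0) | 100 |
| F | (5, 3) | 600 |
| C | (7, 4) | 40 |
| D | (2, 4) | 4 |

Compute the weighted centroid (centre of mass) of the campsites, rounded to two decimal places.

The minimiser of Σwᵢ‖p−pᵢ‖² is the weighted centroid p* = (Σwᵢpᵢ)/(Σwᵢ).
Σwᵢ = 1284.
Σwᵢxᵢ = 90·3 + 450·10 + 100·9 + 600·5 + 40·7 + 4·2 = 8958.
Σwᵢyᵢ = 90·4 + 450·6 + 100·0 + 600·3 + 40·4 + 4·4 = 5036.
x* = 8958/1284 = 6.98, y* = 5036/1284 = 3.92.

(6.98, 3.92)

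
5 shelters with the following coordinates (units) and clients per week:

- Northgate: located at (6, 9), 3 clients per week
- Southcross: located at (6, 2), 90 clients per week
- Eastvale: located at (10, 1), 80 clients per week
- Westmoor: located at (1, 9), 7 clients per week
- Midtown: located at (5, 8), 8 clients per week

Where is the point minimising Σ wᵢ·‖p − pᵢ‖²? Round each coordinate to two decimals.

(7.47, 2.20)

The minimiser of Σwᵢ‖p−pᵢ‖² is the weighted centroid p* = (Σwᵢpᵢ)/(Σwᵢ).
Σwᵢ = 188.
Σwᵢxᵢ = 3·6 + 90·6 + 80·10 + 7·1 + 8·5 = 1405.
Σwᵢyᵢ = 3·9 + 90·2 + 80·1 + 7·9 + 8·8 = 414.
x* = 1405/188 = 7.47, y* = 414/188 = 2.20.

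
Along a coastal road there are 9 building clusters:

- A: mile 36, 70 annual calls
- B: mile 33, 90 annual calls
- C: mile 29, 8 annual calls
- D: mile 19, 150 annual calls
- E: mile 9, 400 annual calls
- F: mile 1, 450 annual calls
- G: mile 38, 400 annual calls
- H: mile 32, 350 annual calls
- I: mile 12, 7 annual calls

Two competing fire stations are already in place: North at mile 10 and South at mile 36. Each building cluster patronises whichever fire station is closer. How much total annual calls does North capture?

1007

The indifferent point is the midpoint (10+36)/2 = 23; building clusters left of it (closer to North at 10) go to North, those right go to South.
  F at 1 (w=450) → North
  E at 9 (w=400) → North
  I at 12 (w=7) → North
  D at 19 (w=150) → North
  C at 29 (w=8) → South
  H at 32 (w=350) → South
  B at 33 (w=90) → South
  A at 36 (w=70) → South
  G at 38 (w=400) → South
North captures 1007; South captures 918.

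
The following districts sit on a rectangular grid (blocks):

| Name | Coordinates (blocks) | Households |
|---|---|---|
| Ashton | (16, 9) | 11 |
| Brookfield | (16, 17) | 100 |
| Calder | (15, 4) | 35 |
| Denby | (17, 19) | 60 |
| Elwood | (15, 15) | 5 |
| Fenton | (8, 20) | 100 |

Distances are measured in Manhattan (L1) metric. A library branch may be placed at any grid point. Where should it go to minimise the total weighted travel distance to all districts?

Manhattan distance separates: Σwᵢ(|x−xᵢ|+|y−yᵢ|) = Σwᵢ|x−xᵢ| + Σwᵢ|y−yᵢ|, so x and y are optimised independently as 1-D weighted medians.
Total weight W = 311; half = 155.5.
x-coordinate, sorted with cumulative weight:
  x=8 (Fenton, w=100) cum 100
  x=15 (Calder, w=35) cum 135
  x=15 (Elwood, w=5) cum 140
  x=16 (Ashton, w=11) cum 151
  x=16 (Brookfield, w=100) cum 251  ← median
  x=17 (Denby, w=60) cum 311
⇒ x* = 16
y-coordinate, sorted with cumulative weight:
  y=4 (Calder, w=35) cum 35
  y=9 (Ashton, w=11) cum 46
  y=15 (Elwood, w=5) cum 51
  y=17 (Brookfield, w=100) cum 151
  y=19 (Denby, w=60) cum 211  ← median
  y=20 (Fenton, w=100) cum 311
⇒ y* = 19

(16, 19)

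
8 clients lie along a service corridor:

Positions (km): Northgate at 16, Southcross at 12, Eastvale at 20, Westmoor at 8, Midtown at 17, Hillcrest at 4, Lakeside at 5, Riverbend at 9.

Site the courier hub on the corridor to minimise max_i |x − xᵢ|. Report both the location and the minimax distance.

The 1-center on a line is the midpoint of the two extreme points: leftmost at 4, rightmost at 20.
Optimal location = (4 + 20)/2 = 12; maximum distance = (20 − 4)/2 = 8.

location 12, max distance 8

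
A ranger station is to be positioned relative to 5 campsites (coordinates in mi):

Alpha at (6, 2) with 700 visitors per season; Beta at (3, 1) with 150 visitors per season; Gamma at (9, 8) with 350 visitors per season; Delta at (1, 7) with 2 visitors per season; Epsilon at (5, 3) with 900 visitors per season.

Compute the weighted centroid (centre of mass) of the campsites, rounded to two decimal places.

(5.85, 3.36)

The minimiser of Σwᵢ‖p−pᵢ‖² is the weighted centroid p* = (Σwᵢpᵢ)/(Σwᵢ).
Σwᵢ = 2102.
Σwᵢxᵢ = 700·6 + 150·3 + 350·9 + 2·1 + 900·5 = 12302.
Σwᵢyᵢ = 700·2 + 150·1 + 350·8 + 2·7 + 900·3 = 7064.
x* = 12302/2102 = 5.85, y* = 7064/2102 = 3.36.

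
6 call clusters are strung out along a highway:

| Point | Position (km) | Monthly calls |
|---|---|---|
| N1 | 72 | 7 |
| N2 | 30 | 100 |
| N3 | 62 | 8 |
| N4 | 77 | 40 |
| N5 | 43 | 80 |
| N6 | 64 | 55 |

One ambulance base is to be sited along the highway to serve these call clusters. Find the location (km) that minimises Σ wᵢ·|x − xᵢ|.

x = 43

For a sum of weighted absolute distances on a line, the optimum is the weighted median (not the mean). Total weight W = 290; half-weight = 145.
Sort by position and accumulate weight:
  km 30 (N2, w=100) → cum 100
  km 43 (N5, w=80) → cum 180  ≥ 145 → median here
  km 62 (N3, w=8) → cum 188
  km 64 (N6, w=55) → cum 243
  km 72 (N1, w=7) → cum 250
  km 77 (N4, w=40) → cum 290
Optimal location: km 43.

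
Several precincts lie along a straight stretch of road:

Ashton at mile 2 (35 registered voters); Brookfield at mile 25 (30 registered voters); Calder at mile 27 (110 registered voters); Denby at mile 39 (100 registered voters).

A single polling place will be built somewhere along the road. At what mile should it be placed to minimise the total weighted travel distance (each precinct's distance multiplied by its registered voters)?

For a sum of weighted absolute distances on a line, the optimum is the weighted median (not the mean). Total weight W = 275; half-weight = 137.5.
Sort by position and accumulate weight:
  mile 2 (Ashton, w=35) → cum 35
  mile 25 (Brookfield, w=30) → cum 65
  mile 27 (Calder, w=110) → cum 175  ≥ 137.5 → median here
  mile 39 (Denby, w=100) → cum 275
Optimal location: mile 27.

x = 27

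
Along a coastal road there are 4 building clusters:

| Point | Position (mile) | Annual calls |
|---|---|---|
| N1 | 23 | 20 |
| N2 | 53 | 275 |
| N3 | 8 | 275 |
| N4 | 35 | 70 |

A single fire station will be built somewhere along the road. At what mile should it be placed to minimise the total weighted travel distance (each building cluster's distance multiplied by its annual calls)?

x = 35

For a sum of weighted absolute distances on a line, the optimum is the weighted median (not the mean). Total weight W = 640; half-weight = 320.
Sort by position and accumulate weight:
  mile 8 (N3, w=275) → cum 275
  mile 23 (N1, w=20) → cum 295
  mile 35 (N4, w=70) → cum 365  ≥ 320 → median here
  mile 53 (N2, w=275) → cum 640
Optimal location: mile 35.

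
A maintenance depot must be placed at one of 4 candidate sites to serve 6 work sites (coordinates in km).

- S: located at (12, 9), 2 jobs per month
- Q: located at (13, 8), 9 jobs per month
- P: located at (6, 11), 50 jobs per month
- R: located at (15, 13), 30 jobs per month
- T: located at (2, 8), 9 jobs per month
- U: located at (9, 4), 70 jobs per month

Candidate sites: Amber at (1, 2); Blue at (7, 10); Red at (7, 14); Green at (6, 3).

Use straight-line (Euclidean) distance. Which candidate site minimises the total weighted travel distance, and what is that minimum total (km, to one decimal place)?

Blue, total 885.3 km

Total weighted distance at each candidate:
  Amber (1, 2): total = 1827.7
  Blue (7, 10): total = 885.3
  Red (7, 14): total = 1274.6
  Green (6, 3): total = 1177.0
Minimum is at Blue with total 885.3 km.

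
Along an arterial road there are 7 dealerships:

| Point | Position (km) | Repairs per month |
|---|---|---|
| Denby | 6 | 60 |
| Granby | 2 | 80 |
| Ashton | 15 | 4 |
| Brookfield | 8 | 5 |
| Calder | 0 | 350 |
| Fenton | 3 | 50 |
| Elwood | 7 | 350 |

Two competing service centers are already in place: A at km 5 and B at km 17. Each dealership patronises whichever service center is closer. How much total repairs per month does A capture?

895

The indifferent point is the midpoint (5+17)/2 = 11; dealerships left of it (closer to A at 5) go to A, those right go to B.
  Calder at 0 (w=350) → A
  Granby at 2 (w=80) → A
  Fenton at 3 (w=50) → A
  Denby at 6 (w=60) → A
  Elwood at 7 (w=350) → A
  Brookfield at 8 (w=5) → A
  Ashton at 15 (w=4) → B
A captures 895; B captures 4.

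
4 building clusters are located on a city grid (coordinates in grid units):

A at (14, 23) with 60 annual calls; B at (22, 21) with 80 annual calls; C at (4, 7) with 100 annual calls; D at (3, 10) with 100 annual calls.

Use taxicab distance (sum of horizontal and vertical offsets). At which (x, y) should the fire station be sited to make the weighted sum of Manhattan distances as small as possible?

Manhattan distance separates: Σwᵢ(|x−xᵢ|+|y−yᵢ|) = Σwᵢ|x−xᵢ| + Σwᵢ|y−yᵢ|, so x and y are optimised independently as 1-D weighted medians.
Total weight W = 340; half = 170.
x-coordinate, sorted with cumulative weight:
  x=3 (D, w=100) cum 100
  x=4 (C, w=100) cum 200  ← median
  x=14 (A, w=60) cum 260
  x=22 (B, w=80) cum 340
⇒ x* = 4
y-coordinate, sorted with cumulative weight:
  y=7 (C, w=100) cum 100
  y=10 (D, w=100) cum 200  ← median
  y=21 (B, w=80) cum 280
  y=23 (A, w=60) cum 340
⇒ y* = 10

(4, 10)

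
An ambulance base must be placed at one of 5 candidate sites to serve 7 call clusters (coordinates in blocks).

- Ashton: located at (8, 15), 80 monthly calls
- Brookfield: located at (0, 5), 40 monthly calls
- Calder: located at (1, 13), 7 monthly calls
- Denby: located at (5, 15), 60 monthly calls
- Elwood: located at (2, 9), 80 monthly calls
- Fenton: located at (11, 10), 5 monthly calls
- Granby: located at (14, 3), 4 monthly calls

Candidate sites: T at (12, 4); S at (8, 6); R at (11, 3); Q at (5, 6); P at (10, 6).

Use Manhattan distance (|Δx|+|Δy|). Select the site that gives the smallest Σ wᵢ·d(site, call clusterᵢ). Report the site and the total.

Q, total 2395 blocks

Total weighted distance at each candidate:
  T (12, 4): total = 4187
  S (8, 6): total = 2689
  R (11, 3): total = 4187
  Q (5, 6): total = 2395
  P (10, 6): total = 3205
Minimum is at Q with total 2395 blocks.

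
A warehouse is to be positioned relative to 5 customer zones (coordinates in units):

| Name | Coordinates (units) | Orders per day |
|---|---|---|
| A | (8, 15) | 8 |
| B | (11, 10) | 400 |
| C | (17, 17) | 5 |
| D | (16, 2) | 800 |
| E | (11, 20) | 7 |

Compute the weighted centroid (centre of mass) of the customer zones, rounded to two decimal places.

The minimiser of Σwᵢ‖p−pᵢ‖² is the weighted centroid p* = (Σwᵢpᵢ)/(Σwᵢ).
Σwᵢ = 1220.
Σwᵢxᵢ = 8·8 + 400·11 + 5·17 + 800·16 + 7·11 = 17426.
Σwᵢyᵢ = 8·15 + 400·10 + 5·17 + 800·2 + 7·20 = 5945.
x* = 17426/1220 = 14.28, y* = 5945/1220 = 4.87.

(14.28, 4.87)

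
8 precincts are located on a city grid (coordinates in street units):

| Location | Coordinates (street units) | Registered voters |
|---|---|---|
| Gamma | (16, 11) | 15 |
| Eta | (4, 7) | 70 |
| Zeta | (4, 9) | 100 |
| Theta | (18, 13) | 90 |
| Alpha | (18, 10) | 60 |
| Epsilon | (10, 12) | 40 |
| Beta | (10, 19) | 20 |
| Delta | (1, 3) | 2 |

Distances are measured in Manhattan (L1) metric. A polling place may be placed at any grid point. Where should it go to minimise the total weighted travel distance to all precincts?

Manhattan distance separates: Σwᵢ(|x−xᵢ|+|y−yᵢ|) = Σwᵢ|x−xᵢ| + Σwᵢ|y−yᵢ|, so x and y are optimised independently as 1-D weighted medians.
Total weight W = 397; half = 198.5.
x-coordinate, sorted with cumulative weight:
  x=1 (Delta, w=2) cum 2
  x=4 (Eta, w=70) cum 72
  x=4 (Zeta, w=100) cum 172
  x=10 (Epsilon, w=40) cum 212  ← median
  x=10 (Beta, w=20) cum 232
  x=16 (Gamma, w=15) cum 247
  x=18 (Theta, w=90) cum 337
  x=18 (Alpha, w=60) cum 397
⇒ x* = 10
y-coordinate, sorted with cumulative weight:
  y=3 (Delta, w=2) cum 2
  y=7 (Eta, w=70) cum 72
  y=9 (Zeta, w=100) cum 172
  y=10 (Alpha, w=60) cum 232  ← median
  y=11 (Gamma, w=15) cum 247
  y=12 (Epsilon, w=40) cum 287
  y=13 (Theta, w=90) cum 377
  y=19 (Beta, w=20) cum 397
⇒ y* = 10

(10, 10)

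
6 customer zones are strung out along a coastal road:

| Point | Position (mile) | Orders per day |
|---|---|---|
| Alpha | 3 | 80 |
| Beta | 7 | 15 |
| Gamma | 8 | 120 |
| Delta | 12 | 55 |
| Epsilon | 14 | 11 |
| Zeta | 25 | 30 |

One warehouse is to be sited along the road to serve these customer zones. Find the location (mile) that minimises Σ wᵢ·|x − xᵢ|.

x = 8

For a sum of weighted absolute distances on a line, the optimum is the weighted median (not the mean). Total weight W = 311; half-weight = 155.5.
Sort by position and accumulate weight:
  mile 3 (Alpha, w=80) → cum 80
  mile 7 (Beta, w=15) → cum 95
  mile 8 (Gamma, w=120) → cum 215  ≥ 155.5 → median here
  mile 12 (Delta, w=55) → cum 270
  mile 14 (Epsilon, w=11) → cum 281
  mile 25 (Zeta, w=30) → cum 311
Optimal location: mile 8.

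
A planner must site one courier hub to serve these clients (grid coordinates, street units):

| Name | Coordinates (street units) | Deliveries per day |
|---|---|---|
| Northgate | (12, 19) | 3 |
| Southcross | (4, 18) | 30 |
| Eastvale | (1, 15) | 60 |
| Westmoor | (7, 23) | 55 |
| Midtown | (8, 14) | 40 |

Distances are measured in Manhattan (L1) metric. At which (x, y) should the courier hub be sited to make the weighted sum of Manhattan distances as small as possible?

(7, 15)

Manhattan distance separates: Σwᵢ(|x−xᵢ|+|y−yᵢ|) = Σwᵢ|x−xᵢ| + Σwᵢ|y−yᵢ|, so x and y are optimised independently as 1-D weighted medians.
Total weight W = 188; half = 94.
x-coordinate, sorted with cumulative weight:
  x=1 (Eastvale, w=60) cum 60
  x=4 (Southcross, w=30) cum 90
  x=7 (Westmoor, w=55) cum 145  ← median
  x=8 (Midtown, w=40) cum 185
  x=12 (Northgate, w=3) cum 188
⇒ x* = 7
y-coordinate, sorted with cumulative weight:
  y=14 (Midtown, w=40) cum 40
  y=15 (Eastvale, w=60) cum 100  ← median
  y=18 (Southcross, w=30) cum 130
  y=19 (Northgate, w=3) cum 133
  y=23 (Westmoor, w=55) cum 188
⇒ y* = 15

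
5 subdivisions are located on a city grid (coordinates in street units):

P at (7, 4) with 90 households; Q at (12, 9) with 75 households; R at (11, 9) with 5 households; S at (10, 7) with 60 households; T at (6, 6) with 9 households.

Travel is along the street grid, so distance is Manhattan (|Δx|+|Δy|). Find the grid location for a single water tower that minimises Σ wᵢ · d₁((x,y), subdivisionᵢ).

(10, 7)

Manhattan distance separates: Σwᵢ(|x−xᵢ|+|y−yᵢ|) = Σwᵢ|x−xᵢ| + Σwᵢ|y−yᵢ|, so x and y are optimised independently as 1-D weighted medians.
Total weight W = 239; half = 119.5.
x-coordinate, sorted with cumulative weight:
  x=6 (T, w=9) cum 9
  x=7 (P, w=90) cum 99
  x=10 (S, w=60) cum 159  ← median
  x=11 (R, w=5) cum 164
  x=12 (Q, w=75) cum 239
⇒ x* = 10
y-coordinate, sorted with cumulative weight:
  y=4 (P, w=90) cum 90
  y=6 (T, w=9) cum 99
  y=7 (S, w=60) cum 159  ← median
  y=9 (Q, w=75) cum 234
  y=9 (R, w=5) cum 239
⇒ y* = 7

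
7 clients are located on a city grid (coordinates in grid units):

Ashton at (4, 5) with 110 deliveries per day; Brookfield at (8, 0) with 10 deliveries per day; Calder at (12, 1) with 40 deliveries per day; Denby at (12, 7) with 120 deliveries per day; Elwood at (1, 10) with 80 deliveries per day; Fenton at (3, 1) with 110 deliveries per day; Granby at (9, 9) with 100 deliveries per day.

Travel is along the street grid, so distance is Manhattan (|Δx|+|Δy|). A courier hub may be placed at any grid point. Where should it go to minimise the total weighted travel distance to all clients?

Manhattan distance separates: Σwᵢ(|x−xᵢ|+|y−yᵢ|) = Σwᵢ|x−xᵢ| + Σwᵢ|y−yᵢ|, so x and y are optimised independently as 1-D weighted medians.
Total weight W = 570; half = 285.
x-coordinate, sorted with cumulative weight:
  x=1 (Elwood, w=80) cum 80
  x=3 (Fenton, w=110) cum 190
  x=4 (Ashton, w=110) cum 300  ← median
  x=8 (Brookfield, w=10) cum 310
  x=9 (Granby, w=100) cum 410
  x=12 (Calder, w=40) cum 450
  x=12 (Denby, w=120) cum 570
⇒ x* = 4
y-coordinate, sorted with cumulative weight:
  y=0 (Brookfield, w=10) cum 10
  y=1 (Calder, w=40) cum 50
  y=1 (Fenton, w=110) cum 160
  y=5 (Ashton, w=110) cum 270
  y=7 (Denby, w=120) cum 390  ← median
  y=9 (Granby, w=100) cum 490
  y=10 (Elwood, w=80) cum 570
⇒ y* = 7

(4, 7)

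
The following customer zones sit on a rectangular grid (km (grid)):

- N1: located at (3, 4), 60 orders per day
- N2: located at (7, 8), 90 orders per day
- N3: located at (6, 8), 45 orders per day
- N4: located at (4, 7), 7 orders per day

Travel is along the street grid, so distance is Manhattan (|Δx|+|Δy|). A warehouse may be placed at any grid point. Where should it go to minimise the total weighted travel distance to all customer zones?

(6, 8)

Manhattan distance separates: Σwᵢ(|x−xᵢ|+|y−yᵢ|) = Σwᵢ|x−xᵢ| + Σwᵢ|y−yᵢ|, so x and y are optimised independently as 1-D weighted medians.
Total weight W = 202; half = 101.
x-coordinate, sorted with cumulative weight:
  x=3 (N1, w=60) cum 60
  x=4 (N4, w=7) cum 67
  x=6 (N3, w=45) cum 112  ← median
  x=7 (N2, w=90) cum 202
⇒ x* = 6
y-coordinate, sorted with cumulative weight:
  y=4 (N1, w=60) cum 60
  y=7 (N4, w=7) cum 67
  y=8 (N2, w=90) cum 157  ← median
  y=8 (N3, w=45) cum 202
⇒ y* = 8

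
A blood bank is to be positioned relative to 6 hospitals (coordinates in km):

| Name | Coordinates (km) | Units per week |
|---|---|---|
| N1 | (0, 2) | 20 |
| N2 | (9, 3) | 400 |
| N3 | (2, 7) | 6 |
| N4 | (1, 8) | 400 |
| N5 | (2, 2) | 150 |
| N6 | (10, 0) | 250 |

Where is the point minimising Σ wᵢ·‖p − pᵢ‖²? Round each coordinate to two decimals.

(5.56, 3.90)

The minimiser of Σwᵢ‖p−pᵢ‖² is the weighted centroid p* = (Σwᵢpᵢ)/(Σwᵢ).
Σwᵢ = 1226.
Σwᵢxᵢ = 20·0 + 400·9 + 6·2 + 400·1 + 150·2 + 250·10 = 6812.
Σwᵢyᵢ = 20·2 + 400·3 + 6·7 + 400·8 + 150·2 + 250·0 = 4782.
x* = 6812/1226 = 5.56, y* = 4782/1226 = 3.90.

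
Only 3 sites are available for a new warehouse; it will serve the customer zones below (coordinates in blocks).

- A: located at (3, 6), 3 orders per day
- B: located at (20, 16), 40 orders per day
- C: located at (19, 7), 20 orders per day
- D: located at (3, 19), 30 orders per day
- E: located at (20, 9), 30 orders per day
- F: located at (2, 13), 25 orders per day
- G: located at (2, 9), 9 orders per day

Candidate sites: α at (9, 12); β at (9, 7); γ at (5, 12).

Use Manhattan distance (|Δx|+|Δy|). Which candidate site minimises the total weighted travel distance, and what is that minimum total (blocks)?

α, total 2036 blocks

Total weighted distance at each candidate:
  α (9, 12): total = 2036
  β (9, 7): total = 2357
  γ (5, 12): total = 2128
Minimum is at α with total 2036 blocks.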